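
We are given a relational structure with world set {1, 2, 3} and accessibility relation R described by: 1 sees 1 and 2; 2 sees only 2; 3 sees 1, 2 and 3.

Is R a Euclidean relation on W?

Euclidean: no — 3 R 2 and 3 R 1, but not 2 R 1.

No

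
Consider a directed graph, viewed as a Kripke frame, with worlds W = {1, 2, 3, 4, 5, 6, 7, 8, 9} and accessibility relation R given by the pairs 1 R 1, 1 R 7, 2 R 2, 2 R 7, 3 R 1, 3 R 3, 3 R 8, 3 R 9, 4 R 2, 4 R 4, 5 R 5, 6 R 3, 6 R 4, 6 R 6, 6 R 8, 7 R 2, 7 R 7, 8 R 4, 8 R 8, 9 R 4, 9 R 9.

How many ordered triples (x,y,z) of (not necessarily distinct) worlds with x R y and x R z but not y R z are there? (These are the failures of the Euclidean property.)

Enumerating: (1,7,1), (3,1,3), (3,1,8), (3,1,9), (3,8,1), (3,8,3), (3,8,9), (3,9,1), (3,9,3), (3,9,8), (4,2,4), (6,3,4), … and 8 more.
Total: 20.

20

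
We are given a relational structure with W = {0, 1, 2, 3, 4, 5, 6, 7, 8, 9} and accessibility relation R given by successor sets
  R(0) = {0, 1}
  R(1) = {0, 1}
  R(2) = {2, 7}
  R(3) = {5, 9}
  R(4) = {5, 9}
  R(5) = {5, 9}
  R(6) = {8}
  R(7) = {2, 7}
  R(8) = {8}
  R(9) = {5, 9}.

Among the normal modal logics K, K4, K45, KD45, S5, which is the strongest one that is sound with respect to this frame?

KD45

Transitive (axiom 4): yes — every two-step R-path is closed by a direct edge.
Euclidean (axiom 5): yes — any two successors of a common world are R-related.
Serial (axiom D): yes — every world has a successor (e.g. 0 R 0).
Reflexive (axiom T): no — 3 is not related to itself.
So F validates K, K4, K45, KD45; S5 would additionally require R to be reflexive. The strongest is KD45.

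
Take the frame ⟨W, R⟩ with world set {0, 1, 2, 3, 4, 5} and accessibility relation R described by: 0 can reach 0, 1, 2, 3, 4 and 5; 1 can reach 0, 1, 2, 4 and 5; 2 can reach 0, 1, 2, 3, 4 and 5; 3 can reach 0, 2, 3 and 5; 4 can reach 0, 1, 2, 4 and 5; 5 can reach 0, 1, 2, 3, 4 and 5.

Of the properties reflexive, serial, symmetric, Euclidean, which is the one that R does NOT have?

Euclidean

Reflexive: yes — every world is R-related to itself.
Serial: yes — every world has a successor (e.g. 0 R 0).
Symmetric: yes — every pair in R has its reverse in R.
Euclidean: no — 0 R 1 and 0 R 3, but not 1 R 3.
Only Euclidean fails.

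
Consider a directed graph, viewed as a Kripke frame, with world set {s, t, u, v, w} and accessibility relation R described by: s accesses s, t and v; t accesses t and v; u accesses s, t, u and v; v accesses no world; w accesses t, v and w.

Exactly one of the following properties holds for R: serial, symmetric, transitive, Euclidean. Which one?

transitive

Serial: no — v has no R-successor.
Symmetric: no — s R t but not t R s.
Transitive: yes — every two-step R-path is closed by a direct edge.
Euclidean: no — s R v and s R t, but not v R t.
Only transitive holds.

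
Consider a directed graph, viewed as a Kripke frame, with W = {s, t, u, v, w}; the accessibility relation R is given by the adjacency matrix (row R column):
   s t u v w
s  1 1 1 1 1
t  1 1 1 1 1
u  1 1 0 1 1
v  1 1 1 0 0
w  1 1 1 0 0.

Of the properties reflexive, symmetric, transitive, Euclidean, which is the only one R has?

Reflexive: no — u is not related to itself.
Symmetric: yes — every pair in R has its reverse in R.
Transitive: no — v R s and s R w, but not v R w.
Euclidean: no — s R v and s R w, but not v R w.
Only symmetric holds.

symmetric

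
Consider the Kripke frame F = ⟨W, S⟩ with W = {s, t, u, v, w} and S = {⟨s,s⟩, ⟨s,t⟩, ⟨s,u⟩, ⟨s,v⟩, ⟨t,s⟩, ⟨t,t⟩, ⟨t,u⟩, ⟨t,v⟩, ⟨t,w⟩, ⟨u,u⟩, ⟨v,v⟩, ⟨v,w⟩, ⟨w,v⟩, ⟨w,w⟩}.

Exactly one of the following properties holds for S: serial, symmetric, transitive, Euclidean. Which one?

Serial: yes — every world has a successor (e.g. s S s).
Symmetric: no — s S u but not u S s.
Transitive: no — s S t and t S w, but not s S w.
Euclidean: no — s S u and s S t, but not u S t.
Only serial holds.

serial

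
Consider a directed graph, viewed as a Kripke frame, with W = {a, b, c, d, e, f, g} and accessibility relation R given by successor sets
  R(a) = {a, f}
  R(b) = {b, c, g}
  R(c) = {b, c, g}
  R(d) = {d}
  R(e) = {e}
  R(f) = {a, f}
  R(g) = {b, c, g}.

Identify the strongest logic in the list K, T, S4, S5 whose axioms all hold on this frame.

S5

Reflexive (axiom T): yes — every world is R-related to itself.
Transitive (axiom 4): yes — every two-step R-path is closed by a direct edge.
Euclidean (axiom 5): yes — any two successors of a common world are R-related.
So F validates K, T, S4, S5. The strongest is S5.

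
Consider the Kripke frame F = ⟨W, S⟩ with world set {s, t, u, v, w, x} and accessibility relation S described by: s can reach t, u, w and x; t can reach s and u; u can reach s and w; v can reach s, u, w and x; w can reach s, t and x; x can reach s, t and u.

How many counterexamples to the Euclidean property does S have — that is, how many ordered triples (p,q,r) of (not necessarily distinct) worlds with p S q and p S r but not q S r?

Enumerating: (s,t,t), (s,t,w), (s,t,x), (s,u,t), (s,u,u), (s,u,x), (s,w,u), (s,w,w), (s,x,w), (s,x,x), (t,s,s), (t,u,u), … and 17 more.
Total: 29.

29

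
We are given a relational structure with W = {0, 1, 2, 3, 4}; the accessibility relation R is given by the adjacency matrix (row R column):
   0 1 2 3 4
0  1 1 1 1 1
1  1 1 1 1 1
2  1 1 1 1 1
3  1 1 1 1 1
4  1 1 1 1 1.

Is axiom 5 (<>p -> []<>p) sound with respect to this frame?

Yes

Axiom 5 corresponds to the accessibility relation being Euclidean.
Euclidean: yes — any two successors of a common world are R-related.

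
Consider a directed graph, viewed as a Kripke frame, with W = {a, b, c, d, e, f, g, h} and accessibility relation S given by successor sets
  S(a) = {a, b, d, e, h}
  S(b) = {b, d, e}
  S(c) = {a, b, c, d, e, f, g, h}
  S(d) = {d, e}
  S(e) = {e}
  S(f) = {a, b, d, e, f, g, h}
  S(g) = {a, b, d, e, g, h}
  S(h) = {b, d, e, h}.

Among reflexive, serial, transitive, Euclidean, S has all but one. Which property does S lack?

Reflexive: yes — every world is S-related to itself.
Serial: yes — every world has a successor (e.g. a S a).
Transitive: yes — every two-step S-path is closed by a direct edge.
Euclidean: no — a S b and a S h, but not b S h.
Only Euclidean fails.

Euclidean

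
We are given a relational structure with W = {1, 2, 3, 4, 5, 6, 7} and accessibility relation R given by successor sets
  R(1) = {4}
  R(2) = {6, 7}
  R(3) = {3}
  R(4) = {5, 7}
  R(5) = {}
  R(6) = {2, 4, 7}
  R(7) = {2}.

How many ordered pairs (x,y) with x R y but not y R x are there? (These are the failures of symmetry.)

5

Enumerating: (1,4), (4,5), (4,7), (6,4), (6,7).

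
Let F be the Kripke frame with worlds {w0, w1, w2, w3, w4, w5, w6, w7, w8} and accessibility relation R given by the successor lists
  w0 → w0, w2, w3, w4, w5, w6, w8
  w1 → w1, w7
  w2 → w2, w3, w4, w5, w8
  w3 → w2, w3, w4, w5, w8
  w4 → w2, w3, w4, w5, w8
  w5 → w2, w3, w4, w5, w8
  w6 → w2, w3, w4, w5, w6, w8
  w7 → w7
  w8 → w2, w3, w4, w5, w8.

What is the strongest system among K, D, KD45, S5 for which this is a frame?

Serial (axiom D): yes — every world has a successor (e.g. w0 R w0).
Euclidean (axiom 5): no — w0 R w2 and w0 R w6, but not w2 R w6.
Transitive (axiom 4): yes — every two-step R-path is closed by a direct edge.
Reflexive (axiom T): yes — every world is R-related to itself.
So F validates K, D; KD45 would additionally require R to be Euclidean. The strongest is D.

D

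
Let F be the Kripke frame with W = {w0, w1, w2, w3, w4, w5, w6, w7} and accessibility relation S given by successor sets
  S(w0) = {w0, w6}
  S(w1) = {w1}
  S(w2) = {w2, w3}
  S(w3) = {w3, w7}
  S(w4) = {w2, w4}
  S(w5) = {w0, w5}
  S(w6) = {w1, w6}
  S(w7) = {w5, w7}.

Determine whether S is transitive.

Transitive: no — w0 S w6 and w6 S w1, but not w0 S w1.

No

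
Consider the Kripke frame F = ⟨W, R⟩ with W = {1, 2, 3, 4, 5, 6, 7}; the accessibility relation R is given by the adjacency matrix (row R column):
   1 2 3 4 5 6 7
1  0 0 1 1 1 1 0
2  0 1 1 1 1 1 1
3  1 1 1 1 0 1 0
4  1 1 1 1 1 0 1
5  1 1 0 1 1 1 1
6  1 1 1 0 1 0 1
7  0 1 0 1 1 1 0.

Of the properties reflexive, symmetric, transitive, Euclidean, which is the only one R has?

symmetric

Reflexive: no — 1 is not related to itself.
Symmetric: yes — every pair in R has its reverse in R.
Transitive: no — 1 R 3 and 3 R 2, but not 1 R 2.
Euclidean: no — 1 R 3 and 1 R 5, but not 3 R 5.
Only symmetric holds.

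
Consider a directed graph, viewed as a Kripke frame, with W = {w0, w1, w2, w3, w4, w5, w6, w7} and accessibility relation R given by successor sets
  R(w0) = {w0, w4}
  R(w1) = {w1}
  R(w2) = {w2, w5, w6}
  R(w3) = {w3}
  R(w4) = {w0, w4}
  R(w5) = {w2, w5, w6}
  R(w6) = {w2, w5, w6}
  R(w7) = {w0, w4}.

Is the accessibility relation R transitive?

Yes

Transitive: yes — every two-step R-path is closed by a direct edge.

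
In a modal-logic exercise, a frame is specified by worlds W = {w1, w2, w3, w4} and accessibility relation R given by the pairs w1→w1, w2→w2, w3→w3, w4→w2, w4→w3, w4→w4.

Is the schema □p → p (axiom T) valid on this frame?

Axiom T corresponds to the accessibility relation being reflexive.
Reflexive: yes — every world is R-related to itself.

Yes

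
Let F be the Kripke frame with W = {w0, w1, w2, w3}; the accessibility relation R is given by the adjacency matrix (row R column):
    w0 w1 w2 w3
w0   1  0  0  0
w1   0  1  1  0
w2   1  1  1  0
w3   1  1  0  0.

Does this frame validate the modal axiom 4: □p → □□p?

By correspondence theory, 4 is valid on a frame iff R is transitive.
Transitive: no — w1 R w2 and w2 R w0, but not w1 R w0.

No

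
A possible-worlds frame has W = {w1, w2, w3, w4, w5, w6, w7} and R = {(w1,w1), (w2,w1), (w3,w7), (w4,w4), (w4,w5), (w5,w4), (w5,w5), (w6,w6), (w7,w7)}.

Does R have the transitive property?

Yes

Transitive: yes — every two-step R-path is closed by a direct edge.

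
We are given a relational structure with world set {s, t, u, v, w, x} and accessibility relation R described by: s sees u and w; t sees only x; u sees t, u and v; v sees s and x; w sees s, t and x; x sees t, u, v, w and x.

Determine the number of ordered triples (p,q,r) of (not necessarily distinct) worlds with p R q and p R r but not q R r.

Enumerating: (s,u,w), (s,w,u), (s,w,w), (u,t,t), (u,t,u), (u,t,v), (u,v,t), (u,v,u), (u,v,v), (v,s,s), (v,s,x), (v,x,s), … and 19 more.
Total: 31.

31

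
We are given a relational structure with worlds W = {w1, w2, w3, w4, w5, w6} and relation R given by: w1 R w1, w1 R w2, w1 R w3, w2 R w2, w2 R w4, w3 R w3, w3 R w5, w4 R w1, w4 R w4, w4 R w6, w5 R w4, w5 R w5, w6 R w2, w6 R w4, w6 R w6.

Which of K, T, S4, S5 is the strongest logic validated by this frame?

T

Reflexive (axiom T): yes — every world is R-related to itself.
Transitive (axiom 4): no — w1 R w2 and w2 R w4, but not w1 R w4.
Euclidean (axiom 5): no — w1 R w2 and w1 R w3, but not w2 R w3.
So F validates K, T; S4 would additionally require R to be transitive. The strongest is T.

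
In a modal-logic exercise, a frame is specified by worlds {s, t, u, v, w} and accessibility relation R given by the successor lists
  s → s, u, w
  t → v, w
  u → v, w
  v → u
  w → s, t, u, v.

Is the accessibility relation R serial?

Serial: yes — every world has a successor (e.g. s R s).

Yes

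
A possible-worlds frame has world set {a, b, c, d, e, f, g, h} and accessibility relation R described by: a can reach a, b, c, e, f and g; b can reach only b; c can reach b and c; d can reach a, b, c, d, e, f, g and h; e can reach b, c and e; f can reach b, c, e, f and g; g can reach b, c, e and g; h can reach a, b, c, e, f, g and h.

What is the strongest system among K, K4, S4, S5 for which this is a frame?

S4

Transitive (axiom 4): yes — every two-step R-path is closed by a direct edge.
Reflexive (axiom T): yes — every world is R-related to itself.
Euclidean (axiom 5): no — a R b and a R c, but not b R c.
So F validates K, K4, S4; S5 would additionally require R to be Euclidean. The strongest is S4.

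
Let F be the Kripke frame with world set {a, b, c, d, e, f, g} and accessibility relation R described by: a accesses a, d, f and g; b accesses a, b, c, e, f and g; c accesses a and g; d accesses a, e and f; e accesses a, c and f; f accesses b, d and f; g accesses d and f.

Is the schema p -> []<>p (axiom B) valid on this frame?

No

Axiom B corresponds to the accessibility relation being symmetric.
Symmetric: no — a R f but not f R a.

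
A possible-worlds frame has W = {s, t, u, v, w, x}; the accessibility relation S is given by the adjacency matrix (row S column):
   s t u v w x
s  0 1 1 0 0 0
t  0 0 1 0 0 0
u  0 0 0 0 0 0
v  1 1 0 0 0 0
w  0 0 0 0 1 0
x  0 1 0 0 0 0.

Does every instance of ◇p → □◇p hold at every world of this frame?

No

The schema 5 characterises exactly the Euclidean frames.
Euclidean: no — s S u and s S t, but not u S t.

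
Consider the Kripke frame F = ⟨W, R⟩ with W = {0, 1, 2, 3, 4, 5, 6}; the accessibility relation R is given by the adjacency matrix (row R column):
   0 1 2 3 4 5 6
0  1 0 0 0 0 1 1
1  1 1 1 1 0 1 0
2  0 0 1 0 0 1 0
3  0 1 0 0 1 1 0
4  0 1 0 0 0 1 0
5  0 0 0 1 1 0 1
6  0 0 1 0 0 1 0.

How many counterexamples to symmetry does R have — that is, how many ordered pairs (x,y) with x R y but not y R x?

Enumerating: (0,5), (0,6), (1,0), (1,2), (1,5), (2,5), (3,4), (4,1), (6,2).

9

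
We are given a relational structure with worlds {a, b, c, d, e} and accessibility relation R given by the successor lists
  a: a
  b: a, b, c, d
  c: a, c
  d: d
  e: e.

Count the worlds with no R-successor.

0

R is serial; there are no such worlds.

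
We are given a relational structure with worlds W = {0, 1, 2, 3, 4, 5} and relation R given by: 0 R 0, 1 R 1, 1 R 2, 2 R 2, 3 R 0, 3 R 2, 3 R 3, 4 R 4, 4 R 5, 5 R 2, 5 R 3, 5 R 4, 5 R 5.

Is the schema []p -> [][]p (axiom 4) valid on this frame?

No

Axiom 4 corresponds to the accessibility relation being transitive.
Transitive: no — 4 R 5 and 5 R 2, but not 4 R 2.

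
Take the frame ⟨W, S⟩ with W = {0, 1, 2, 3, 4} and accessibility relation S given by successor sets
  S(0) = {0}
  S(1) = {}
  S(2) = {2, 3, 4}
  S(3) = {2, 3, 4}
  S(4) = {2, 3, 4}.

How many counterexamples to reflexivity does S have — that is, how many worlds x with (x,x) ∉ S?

Enumerating: 1.

1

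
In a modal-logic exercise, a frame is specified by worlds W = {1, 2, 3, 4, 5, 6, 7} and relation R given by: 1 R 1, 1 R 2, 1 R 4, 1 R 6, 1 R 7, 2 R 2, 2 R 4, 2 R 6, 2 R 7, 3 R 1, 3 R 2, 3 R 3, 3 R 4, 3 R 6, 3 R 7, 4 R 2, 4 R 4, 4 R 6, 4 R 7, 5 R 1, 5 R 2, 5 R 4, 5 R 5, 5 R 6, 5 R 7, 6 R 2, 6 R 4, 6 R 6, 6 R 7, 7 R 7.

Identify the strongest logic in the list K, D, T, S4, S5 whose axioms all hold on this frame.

Serial (axiom D): yes — every world has a successor (e.g. 1 R 1).
Reflexive (axiom T): yes — every world is R-related to itself.
Transitive (axiom 4): yes — every two-step R-path is closed by a direct edge.
Euclidean (axiom 5): no — 1 R 7 and 1 R 2, but not 7 R 2.
So F validates K, D, T, S4; S5 would additionally require R to be Euclidean. The strongest is S4.

S4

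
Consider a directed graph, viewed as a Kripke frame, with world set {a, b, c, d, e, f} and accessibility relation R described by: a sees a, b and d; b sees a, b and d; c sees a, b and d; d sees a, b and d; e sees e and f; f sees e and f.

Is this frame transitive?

Transitive: yes — every two-step R-path is closed by a direct edge.

Yes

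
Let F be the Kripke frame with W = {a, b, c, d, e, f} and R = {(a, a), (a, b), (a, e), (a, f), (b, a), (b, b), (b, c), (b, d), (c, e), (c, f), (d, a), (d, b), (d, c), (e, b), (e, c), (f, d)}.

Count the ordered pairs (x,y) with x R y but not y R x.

8

Enumerating: (a,e), (a,f), (b,c), (c,f), (d,a), (d,c), (e,b), (f,d).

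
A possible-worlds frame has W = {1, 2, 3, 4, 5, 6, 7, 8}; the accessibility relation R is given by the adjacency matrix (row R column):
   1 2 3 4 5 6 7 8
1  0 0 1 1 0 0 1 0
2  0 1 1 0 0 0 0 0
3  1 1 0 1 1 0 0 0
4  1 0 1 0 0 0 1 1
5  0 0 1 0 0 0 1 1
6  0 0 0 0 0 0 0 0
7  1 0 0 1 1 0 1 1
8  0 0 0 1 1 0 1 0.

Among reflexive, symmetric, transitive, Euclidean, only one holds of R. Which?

symmetric

Reflexive: no — 1 is not related to itself.
Symmetric: yes — every pair in R has its reverse in R.
Transitive: no — 1 R 3 and 3 R 2, but not 1 R 2.
Euclidean: no — 1 R 3 and 1 R 7, but not 3 R 7.
Only symmetric holds.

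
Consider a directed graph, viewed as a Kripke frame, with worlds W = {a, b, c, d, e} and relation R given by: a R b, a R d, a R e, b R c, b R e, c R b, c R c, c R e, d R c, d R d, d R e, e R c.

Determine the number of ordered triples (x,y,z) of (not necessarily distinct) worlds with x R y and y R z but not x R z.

Enumerating: (a,b,c), (a,d,c), (a,e,c), (b,c,b), (d,c,b), (e,c,b), (e,c,e).

7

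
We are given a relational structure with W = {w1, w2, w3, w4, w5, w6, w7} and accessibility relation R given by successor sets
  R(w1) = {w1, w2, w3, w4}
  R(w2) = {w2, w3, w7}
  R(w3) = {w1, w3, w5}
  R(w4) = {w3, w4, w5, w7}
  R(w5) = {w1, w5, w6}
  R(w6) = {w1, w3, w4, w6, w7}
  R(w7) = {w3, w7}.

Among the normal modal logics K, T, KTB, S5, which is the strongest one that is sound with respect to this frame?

T

Reflexive (axiom T): yes — every world is R-related to itself.
Symmetric (axiom B): no — w1 R w2 but not w2 R w1.
Euclidean (axiom 5): no — w1 R w2 and w1 R w4, but not w2 R w4.
So F validates K, T; KTB would additionally require R to be symmetric. The strongest is T.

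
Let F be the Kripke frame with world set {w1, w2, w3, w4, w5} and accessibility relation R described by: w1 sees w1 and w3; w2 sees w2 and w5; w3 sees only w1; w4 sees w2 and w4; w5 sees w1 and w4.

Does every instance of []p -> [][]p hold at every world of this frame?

By correspondence theory, 4 is valid on a frame iff R is transitive.
Transitive: no — w2 R w5 and w5 R w1, but not w2 R w1.

No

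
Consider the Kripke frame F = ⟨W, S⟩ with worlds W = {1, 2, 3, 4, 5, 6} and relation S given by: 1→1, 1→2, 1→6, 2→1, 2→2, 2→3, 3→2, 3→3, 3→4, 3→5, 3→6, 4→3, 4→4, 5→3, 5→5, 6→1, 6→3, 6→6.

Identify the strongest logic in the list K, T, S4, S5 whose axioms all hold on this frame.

T

Reflexive (axiom T): yes — every world is S-related to itself.
Transitive (axiom 4): no — 1 S 2 and 2 S 3, but not 1 S 3.
Euclidean (axiom 5): no — 1 S 2 and 1 S 6, but not 2 S 6.
So F validates K, T; S4 would additionally require S to be transitive. The strongest is T.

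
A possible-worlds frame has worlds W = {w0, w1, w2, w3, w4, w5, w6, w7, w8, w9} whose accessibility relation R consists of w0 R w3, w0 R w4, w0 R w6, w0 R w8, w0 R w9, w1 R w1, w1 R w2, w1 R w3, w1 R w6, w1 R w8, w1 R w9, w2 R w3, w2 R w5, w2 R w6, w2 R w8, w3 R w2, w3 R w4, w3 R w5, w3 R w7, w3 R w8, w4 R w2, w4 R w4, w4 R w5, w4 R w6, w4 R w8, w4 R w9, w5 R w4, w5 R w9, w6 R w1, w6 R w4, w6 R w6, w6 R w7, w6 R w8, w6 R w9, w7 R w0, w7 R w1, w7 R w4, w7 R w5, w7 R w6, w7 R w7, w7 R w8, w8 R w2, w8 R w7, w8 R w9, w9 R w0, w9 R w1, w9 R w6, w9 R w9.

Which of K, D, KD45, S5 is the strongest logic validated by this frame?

D

Serial (axiom D): yes — every world has a successor (e.g. w0 R w3).
Euclidean (axiom 5): no — w0 R w3 and w0 R w6, but not w3 R w6.
Transitive (axiom 4): no — w0 R w3 and w3 R w2, but not w0 R w2.
Reflexive (axiom T): no — w0 is not related to itself.
So F validates K, D; KD45 would additionally require R to be Euclidean and transitive. The strongest is D.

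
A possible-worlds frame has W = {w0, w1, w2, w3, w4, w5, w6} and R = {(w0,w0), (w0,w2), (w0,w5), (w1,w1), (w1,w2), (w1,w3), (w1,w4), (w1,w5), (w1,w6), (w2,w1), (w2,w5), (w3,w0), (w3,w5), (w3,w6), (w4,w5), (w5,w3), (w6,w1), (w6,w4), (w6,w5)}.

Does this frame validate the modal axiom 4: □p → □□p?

By correspondence theory, 4 is valid on a frame iff R is transitive.
Transitive: no — w0 R w2 and w2 R w1, but not w0 R w1.

No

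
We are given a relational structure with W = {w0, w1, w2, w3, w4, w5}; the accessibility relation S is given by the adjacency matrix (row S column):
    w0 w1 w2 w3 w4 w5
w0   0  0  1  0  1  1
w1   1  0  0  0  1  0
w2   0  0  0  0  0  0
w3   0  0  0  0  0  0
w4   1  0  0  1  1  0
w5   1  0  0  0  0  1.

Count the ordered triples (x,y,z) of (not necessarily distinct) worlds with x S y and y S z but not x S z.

Enumerating: (w0,w4,w0), (w0,w4,w3), (w0,w5,w0), (w1,w0,w2), (w1,w0,w5), (w1,w4,w3), (w4,w0,w2), (w4,w0,w5), (w5,w0,w2), (w5,w0,w4).

10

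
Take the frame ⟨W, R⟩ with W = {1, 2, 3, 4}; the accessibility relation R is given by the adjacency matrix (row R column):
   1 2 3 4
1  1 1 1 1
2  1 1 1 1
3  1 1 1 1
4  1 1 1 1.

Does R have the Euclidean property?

Euclidean: yes — any two successors of a common world are R-related.

Yes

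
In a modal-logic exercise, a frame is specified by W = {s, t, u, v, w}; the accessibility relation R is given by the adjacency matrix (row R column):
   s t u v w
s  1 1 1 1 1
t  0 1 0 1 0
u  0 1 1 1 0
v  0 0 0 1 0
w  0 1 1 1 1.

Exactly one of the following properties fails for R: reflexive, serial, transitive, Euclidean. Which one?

Reflexive: yes — every world is R-related to itself.
Serial: yes — every world has a successor (e.g. s R s).
Transitive: yes — every two-step R-path is closed by a direct edge.
Euclidean: no — s R t and s R u, but not t R u.
Only Euclidean fails.

Euclidean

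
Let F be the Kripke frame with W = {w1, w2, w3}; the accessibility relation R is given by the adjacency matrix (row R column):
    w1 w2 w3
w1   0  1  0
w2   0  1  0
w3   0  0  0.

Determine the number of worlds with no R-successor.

Enumerating: w3.

1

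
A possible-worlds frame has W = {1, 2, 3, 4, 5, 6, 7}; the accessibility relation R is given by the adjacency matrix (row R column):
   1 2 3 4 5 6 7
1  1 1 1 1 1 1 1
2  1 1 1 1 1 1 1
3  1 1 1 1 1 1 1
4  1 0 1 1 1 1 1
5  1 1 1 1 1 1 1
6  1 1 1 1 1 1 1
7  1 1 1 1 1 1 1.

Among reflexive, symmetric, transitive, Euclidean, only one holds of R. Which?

Reflexive: yes — every world is R-related to itself.
Symmetric: no — 2 R 4 but not 4 R 2.
Transitive: no — 4 R 1 and 1 R 2, but not 4 R 2.
Euclidean: no — 1 R 4 and 1 R 2, but not 4 R 2.
Only reflexive holds.

reflexive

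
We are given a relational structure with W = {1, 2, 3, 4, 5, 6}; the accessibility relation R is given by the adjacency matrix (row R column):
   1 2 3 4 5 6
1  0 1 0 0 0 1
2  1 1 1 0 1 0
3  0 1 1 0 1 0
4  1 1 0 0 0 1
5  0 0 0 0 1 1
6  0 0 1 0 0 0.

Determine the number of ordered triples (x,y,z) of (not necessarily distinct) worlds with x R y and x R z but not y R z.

Enumerating: (1,2,6), (1,6,2), (1,6,6), (2,1,1), (2,1,3), (2,1,5), (2,3,1), (2,5,1), (2,5,2), (2,5,3), (3,5,2), (3,5,3), … and 7 more.
Total: 19.

19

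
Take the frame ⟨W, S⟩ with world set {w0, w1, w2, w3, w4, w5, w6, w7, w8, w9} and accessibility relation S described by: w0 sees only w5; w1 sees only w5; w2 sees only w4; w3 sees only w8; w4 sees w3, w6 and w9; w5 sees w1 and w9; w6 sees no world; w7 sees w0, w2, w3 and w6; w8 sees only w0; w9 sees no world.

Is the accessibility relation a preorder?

Reflexive: no — w0 is not related to itself.
Transitive: no — w0 S w5 and w5 S w1, but not w0 S w1.
So S is not a preorder.

No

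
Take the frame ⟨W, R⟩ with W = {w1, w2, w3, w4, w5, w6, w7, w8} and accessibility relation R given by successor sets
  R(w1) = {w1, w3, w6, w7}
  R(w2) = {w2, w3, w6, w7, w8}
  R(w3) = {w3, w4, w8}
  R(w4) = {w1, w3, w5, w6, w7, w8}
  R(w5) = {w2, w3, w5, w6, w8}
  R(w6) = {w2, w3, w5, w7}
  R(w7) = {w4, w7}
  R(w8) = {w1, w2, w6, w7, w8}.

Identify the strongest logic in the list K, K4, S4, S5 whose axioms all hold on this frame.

Transitive (axiom 4): no — w1 R w3 and w3 R w4, but not w1 R w4.
Reflexive (axiom T): no — w4 is not related to itself.
Euclidean (axiom 5): no — w1 R w3 and w1 R w6, but not w3 R w6.
So F validates K; K4 would additionally require R to be transitive. The strongest is K.

K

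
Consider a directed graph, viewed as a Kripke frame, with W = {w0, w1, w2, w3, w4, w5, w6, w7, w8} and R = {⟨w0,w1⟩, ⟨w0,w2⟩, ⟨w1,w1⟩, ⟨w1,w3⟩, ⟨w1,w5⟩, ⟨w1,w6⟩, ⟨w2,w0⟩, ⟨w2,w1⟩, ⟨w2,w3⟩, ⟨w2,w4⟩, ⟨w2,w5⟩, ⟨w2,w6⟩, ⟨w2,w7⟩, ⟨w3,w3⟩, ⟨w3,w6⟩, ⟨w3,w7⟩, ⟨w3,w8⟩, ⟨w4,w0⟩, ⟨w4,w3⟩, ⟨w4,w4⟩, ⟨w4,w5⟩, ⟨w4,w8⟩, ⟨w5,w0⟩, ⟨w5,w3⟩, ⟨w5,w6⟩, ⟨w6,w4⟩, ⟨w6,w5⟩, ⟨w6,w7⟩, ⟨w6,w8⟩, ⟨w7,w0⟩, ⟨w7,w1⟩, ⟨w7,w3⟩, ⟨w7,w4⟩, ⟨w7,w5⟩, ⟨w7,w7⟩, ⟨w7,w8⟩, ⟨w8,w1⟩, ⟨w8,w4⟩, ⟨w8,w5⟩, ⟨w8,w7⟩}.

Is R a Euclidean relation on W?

Euclidean: no — w0 R w1 and w0 R w2, but not w1 R w2.

No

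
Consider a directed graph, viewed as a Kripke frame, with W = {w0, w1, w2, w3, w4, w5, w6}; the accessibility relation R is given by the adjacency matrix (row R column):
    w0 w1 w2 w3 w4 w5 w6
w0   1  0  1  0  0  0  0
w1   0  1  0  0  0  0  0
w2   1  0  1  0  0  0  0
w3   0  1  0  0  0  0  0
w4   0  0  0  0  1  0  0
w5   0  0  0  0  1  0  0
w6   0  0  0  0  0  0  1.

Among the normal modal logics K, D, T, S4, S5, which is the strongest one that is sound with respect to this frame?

Serial (axiom D): yes — every world has a successor (e.g. w0 R w0).
Reflexive (axiom T): no — w3 is not related to itself.
Transitive (axiom 4): yes — every two-step R-path is closed by a direct edge.
Euclidean (axiom 5): yes — any two successors of a common world are R-related.
So F validates K, D; T would additionally require R to be reflexive. The strongest is D.

D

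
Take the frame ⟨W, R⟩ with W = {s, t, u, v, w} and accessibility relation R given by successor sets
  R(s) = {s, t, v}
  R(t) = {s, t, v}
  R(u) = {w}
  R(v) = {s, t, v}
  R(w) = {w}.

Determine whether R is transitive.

Transitive: yes — every two-step R-path is closed by a direct edge.

Yes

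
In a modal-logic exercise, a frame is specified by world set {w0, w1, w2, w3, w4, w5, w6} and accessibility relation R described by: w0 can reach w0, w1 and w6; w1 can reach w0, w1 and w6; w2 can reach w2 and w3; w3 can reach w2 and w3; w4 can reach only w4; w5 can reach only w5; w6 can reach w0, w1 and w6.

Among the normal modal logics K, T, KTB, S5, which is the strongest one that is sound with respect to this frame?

S5

Reflexive (axiom T): yes — every world is R-related to itself.
Symmetric (axiom B): yes — every pair in R has its reverse in R.
Euclidean (axiom 5): yes — any two successors of a common world are R-related.
So F validates K, T, KTB, S5. The strongest is S5.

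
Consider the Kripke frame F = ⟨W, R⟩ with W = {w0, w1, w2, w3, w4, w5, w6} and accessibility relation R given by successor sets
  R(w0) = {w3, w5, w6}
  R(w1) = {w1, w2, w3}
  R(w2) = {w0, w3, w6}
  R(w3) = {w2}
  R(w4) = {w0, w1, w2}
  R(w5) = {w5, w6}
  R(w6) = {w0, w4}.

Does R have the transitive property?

Transitive: no — w0 R w3 and w3 R w2, but not w0 R w2.

No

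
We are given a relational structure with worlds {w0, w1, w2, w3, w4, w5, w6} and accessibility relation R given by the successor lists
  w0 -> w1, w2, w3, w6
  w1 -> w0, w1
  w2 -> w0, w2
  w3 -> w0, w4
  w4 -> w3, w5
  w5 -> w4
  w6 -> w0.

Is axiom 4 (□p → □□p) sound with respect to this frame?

Axiom 4 corresponds to the accessibility relation being transitive.
Transitive: no — w0 R w3 and w3 R w4, but not w0 R w4.

No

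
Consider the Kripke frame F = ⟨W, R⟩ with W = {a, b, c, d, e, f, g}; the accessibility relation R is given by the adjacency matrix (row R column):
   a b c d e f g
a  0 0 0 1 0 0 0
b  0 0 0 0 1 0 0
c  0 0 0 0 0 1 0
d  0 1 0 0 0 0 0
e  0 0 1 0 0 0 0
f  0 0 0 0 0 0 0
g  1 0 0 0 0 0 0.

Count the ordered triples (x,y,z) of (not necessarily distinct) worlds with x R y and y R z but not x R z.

5

Enumerating: (a,d,b), (b,e,c), (d,b,e), (e,c,f), (g,a,d).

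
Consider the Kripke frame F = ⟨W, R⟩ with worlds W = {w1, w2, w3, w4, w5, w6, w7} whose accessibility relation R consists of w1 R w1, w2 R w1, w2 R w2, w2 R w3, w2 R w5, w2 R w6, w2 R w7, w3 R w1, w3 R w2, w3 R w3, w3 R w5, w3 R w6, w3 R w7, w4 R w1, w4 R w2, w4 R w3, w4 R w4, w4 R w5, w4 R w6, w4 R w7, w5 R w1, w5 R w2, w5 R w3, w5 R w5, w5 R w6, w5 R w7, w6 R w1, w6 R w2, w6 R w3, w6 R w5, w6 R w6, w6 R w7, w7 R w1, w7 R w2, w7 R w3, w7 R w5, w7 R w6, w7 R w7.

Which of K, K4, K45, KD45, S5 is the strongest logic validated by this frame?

K4

Transitive (axiom 4): yes — every two-step R-path is closed by a direct edge.
Euclidean (axiom 5): no — w2 R w1 and w2 R w3, but not w1 R w3.
Serial (axiom D): yes — every world has a successor (e.g. w1 R w1).
Reflexive (axiom T): yes — every world is R-related to itself.
So F validates K, K4; K45 would additionally require R to be Euclidean. The strongest is K4.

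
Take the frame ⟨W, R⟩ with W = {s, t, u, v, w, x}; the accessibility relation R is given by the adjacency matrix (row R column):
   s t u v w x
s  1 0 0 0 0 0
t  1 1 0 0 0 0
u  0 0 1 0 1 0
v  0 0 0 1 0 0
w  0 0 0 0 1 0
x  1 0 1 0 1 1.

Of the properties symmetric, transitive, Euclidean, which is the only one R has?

transitive

Symmetric: no — t R s but not s R t.
Transitive: yes — every two-step R-path is closed by a direct edge.
Euclidean: no — x R s and x R u, but not s R u.
Only transitive holds.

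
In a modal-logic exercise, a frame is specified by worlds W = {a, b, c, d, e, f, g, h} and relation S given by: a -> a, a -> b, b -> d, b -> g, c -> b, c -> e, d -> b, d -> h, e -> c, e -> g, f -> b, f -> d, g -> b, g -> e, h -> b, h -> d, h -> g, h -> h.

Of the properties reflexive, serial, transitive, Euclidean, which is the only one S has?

Reflexive: no — b is not related to itself.
Serial: yes — every world has a successor (e.g. a S a).
Transitive: no — a S b and b S d, but not a S d.
Euclidean: no — b S d and b S g, but not d S g.
Only serial holds.

serial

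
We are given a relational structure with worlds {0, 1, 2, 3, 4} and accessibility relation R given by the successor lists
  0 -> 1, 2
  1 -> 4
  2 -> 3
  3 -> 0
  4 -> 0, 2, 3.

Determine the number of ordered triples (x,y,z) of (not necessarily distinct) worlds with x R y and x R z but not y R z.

Enumerating: (0,1,1), (0,1,2), (0,2,1), (0,2,2), (1,4,4), (2,3,3), (3,0,0), (4,0,0), (4,0,3), (4,2,0), (4,2,2), (4,3,2), (4,3,3).

13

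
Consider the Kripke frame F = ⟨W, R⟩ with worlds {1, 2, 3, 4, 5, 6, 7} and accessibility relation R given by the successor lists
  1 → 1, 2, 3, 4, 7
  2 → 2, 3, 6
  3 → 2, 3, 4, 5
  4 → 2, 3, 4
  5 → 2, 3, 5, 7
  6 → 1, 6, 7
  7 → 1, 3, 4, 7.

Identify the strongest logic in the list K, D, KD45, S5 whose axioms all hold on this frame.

Serial (axiom D): yes — every world has a successor (e.g. 1 R 1).
Euclidean (axiom 5): no — 1 R 2 and 1 R 4, but not 2 R 4.
Transitive (axiom 4): no — 1 R 2 and 2 R 6, but not 1 R 6.
Reflexive (axiom T): yes — every world is R-related to itself.
So F validates K, D; KD45 would additionally require R to be Euclidean and transitive. The strongest is D.

D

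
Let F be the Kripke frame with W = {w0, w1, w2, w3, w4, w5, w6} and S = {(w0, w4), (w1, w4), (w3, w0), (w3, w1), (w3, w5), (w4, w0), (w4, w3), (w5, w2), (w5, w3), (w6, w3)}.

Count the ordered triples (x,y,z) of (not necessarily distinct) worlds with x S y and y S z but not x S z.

Enumerating: (w0,w4,w0), (w0,w4,w3), (w1,w4,w0), (w1,w4,w3), (w3,w0,w4), (w3,w1,w4), (w3,w5,w2), (w3,w5,w3), (w4,w0,w4), (w4,w3,w1), (w4,w3,w5), (w5,w3,w0), (w5,w3,w1), (w5,w3,w5), (w6,w3,w0), (w6,w3,w1), (w6,w3,w5).

17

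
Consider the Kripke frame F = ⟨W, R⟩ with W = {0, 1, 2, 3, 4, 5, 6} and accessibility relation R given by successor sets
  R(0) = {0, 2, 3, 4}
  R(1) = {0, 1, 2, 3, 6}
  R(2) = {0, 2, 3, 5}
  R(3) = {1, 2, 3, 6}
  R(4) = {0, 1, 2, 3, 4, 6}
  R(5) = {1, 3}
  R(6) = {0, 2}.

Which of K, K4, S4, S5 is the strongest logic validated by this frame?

K

Transitive (axiom 4): no — 0 R 2 and 2 R 5, but not 0 R 5.
Reflexive (axiom T): no — 5 is not related to itself.
Euclidean (axiom 5): no — 0 R 2 and 0 R 4, but not 2 R 4.
So F validates K; K4 would additionally require R to be transitive. The strongest is K.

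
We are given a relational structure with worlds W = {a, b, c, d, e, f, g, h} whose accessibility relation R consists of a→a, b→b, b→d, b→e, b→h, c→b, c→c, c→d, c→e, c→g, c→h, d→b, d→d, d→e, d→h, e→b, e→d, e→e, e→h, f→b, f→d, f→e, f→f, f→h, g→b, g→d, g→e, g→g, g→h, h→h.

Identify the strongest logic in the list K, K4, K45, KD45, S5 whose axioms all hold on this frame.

K4

Transitive (axiom 4): yes — every two-step R-path is closed by a direct edge.
Euclidean (axiom 5): no — b R h and b R d, but not h R d.
Serial (axiom D): yes — every world has a successor (e.g. a R a).
Reflexive (axiom T): yes — every world is R-related to itself.
So F validates K, K4; K45 would additionally require R to be Euclidean. The strongest is K4.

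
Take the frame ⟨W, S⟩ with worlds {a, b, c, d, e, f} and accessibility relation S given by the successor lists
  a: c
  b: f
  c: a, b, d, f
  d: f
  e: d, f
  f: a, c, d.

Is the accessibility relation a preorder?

Reflexive: no — a is not related to itself.
Transitive: no — a S c and c S b, but not a S b.
So S is not a preorder.

No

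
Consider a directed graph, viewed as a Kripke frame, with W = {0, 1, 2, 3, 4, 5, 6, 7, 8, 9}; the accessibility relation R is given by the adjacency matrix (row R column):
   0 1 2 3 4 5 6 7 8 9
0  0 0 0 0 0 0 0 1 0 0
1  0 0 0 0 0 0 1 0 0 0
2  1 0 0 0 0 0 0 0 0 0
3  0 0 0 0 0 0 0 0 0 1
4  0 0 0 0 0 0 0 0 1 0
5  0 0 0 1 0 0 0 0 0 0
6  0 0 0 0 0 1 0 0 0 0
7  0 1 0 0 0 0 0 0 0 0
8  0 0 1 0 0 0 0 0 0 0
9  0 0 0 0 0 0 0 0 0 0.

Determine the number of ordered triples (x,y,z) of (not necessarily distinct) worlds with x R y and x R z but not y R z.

Enumerating: (0,7,7), (1,6,6), (2,0,0), (3,9,9), (4,8,8), (5,3,3), (6,5,5), (7,1,1), (8,2,2).

9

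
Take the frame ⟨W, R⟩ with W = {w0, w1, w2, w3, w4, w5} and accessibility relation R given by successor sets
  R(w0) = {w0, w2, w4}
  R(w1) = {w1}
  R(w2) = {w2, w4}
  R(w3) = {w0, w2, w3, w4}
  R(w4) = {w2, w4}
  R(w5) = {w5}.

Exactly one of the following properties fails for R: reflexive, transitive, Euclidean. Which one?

Reflexive: yes — every world is R-related to itself.
Transitive: yes — every two-step R-path is closed by a direct edge.
Euclidean: no — w3 R w2 and w3 R w0, but not w2 R w0.
Only Euclidean fails.

Euclidean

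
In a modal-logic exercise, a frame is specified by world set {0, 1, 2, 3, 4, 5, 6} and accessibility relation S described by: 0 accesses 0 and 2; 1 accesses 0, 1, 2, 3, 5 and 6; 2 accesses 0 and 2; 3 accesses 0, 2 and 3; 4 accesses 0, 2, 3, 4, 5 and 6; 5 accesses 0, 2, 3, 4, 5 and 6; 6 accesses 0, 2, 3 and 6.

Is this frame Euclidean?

No

Euclidean: no — 1 S 0 and 1 S 3, but not 0 S 3.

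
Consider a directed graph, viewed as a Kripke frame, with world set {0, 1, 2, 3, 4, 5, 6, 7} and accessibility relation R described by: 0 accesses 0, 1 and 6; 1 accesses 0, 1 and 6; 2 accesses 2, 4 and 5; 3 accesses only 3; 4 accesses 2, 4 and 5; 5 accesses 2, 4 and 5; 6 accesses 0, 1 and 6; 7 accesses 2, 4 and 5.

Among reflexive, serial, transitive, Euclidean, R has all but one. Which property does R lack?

Reflexive: no — 7 is not related to itself.
Serial: yes — every world has a successor (e.g. 0 R 0).
Transitive: yes — every two-step R-path is closed by a direct edge.
Euclidean: yes — any two successors of a common world are R-related.
Only reflexive fails.

reflexive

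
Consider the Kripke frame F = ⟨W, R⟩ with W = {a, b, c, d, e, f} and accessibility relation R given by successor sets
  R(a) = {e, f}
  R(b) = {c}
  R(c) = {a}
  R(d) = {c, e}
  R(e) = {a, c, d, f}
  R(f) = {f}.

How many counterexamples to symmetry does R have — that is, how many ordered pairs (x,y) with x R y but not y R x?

6

Enumerating: (a,f), (b,c), (c,a), (d,c), (e,c), (e,f).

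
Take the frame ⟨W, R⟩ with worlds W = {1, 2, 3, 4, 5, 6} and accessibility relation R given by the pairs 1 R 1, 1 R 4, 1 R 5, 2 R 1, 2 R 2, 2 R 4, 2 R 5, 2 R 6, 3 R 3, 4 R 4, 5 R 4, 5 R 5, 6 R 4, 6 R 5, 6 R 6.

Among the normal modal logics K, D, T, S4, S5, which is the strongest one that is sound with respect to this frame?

S4

Serial (axiom D): yes — every world has a successor (e.g. 1 R 1).
Reflexive (axiom T): yes — every world is R-related to itself.
Transitive (axiom 4): yes — every two-step R-path is closed by a direct edge.
Euclidean (axiom 5): no — 1 R 4 and 1 R 5, but not 4 R 5.
So F validates K, D, T, S4; S5 would additionally require R to be Euclidean. The strongest is S4.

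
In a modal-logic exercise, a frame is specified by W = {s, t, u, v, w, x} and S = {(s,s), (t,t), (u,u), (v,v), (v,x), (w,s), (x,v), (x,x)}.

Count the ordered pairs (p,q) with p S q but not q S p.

1

Enumerating: (w,s).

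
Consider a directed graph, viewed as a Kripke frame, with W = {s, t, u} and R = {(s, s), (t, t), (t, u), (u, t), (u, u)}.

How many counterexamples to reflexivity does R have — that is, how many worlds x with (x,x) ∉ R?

0

R is reflexive; there are no such worlds.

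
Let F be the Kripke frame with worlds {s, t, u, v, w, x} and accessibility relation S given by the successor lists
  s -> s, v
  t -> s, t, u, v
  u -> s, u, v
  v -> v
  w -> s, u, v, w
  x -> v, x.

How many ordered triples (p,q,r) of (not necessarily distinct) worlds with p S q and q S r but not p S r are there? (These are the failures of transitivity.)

S is transitive; there are no such tuples.

0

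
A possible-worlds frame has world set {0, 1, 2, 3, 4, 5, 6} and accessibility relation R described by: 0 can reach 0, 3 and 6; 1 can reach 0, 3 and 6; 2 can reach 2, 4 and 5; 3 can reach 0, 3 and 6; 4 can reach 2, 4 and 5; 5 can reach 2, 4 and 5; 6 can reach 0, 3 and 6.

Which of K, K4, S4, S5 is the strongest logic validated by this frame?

Transitive (axiom 4): yes — every two-step R-path is closed by a direct edge.
Reflexive (axiom T): no — 1 is not related to itself.
Euclidean (axiom 5): yes — any two successors of a common world are R-related.
So F validates K, K4; S4 would additionally require R to be reflexive. The strongest is K4.

K4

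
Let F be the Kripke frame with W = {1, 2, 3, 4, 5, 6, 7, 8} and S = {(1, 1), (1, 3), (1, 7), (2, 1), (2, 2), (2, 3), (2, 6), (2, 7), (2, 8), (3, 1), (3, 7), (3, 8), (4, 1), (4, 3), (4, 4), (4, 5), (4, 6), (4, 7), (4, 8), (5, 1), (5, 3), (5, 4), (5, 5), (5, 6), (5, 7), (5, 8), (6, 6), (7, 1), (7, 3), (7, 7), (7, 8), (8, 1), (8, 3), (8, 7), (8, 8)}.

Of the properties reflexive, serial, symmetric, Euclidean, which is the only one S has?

serial

Reflexive: no — 3 is not related to itself.
Serial: yes — every world has a successor (e.g. 1 S 1).
Symmetric: no — 2 S 1 but not 1 S 2.
Euclidean: no — 2 S 1 and 2 S 6, but not 1 S 6.
Only serial holds.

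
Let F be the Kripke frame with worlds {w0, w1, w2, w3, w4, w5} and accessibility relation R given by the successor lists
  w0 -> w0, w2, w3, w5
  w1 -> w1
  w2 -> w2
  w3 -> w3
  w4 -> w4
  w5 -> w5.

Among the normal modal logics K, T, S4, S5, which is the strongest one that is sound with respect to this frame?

S4

Reflexive (axiom T): yes — every world is R-related to itself.
Transitive (axiom 4): yes — every two-step R-path is closed by a direct edge.
Euclidean (axiom 5): no — w0 R w2 and w0 R w3, but not w2 R w3.
So F validates K, T, S4; S5 would additionally require R to be Euclidean. The strongest is S4.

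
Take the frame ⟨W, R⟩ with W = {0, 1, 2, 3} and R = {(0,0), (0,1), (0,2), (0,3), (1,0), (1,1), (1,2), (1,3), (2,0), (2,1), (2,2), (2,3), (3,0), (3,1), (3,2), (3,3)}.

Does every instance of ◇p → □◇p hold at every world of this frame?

Yes

The schema 5 characterises exactly the Euclidean frames.
Euclidean: yes — any two successors of a common world are R-related.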